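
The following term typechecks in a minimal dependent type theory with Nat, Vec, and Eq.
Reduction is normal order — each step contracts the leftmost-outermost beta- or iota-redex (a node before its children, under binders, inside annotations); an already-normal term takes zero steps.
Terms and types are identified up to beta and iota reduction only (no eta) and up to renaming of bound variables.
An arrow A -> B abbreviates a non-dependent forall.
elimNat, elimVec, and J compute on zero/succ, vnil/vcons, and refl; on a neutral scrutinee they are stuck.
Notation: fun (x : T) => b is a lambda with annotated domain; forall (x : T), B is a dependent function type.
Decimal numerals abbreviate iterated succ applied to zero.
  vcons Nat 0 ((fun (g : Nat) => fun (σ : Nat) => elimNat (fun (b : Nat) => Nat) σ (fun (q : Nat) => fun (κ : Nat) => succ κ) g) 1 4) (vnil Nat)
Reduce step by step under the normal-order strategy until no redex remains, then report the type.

reduction (normal order):
  vcons Nat 0 ((fun (g : Nat) => fun (σ : Nat) => elimNat (fun (b : Nat) => Nat) σ (fun (q : Nat) => fun (κ : Nat) => succ κ) g) 1 4) (vnil Nat)
  ~> vcons Nat 0 ((fun (g : Nat) => elimNat (fun (σ : Nat) => Nat) g (fun (b : Nat) => fun (q : Nat) => succ q) 1) 4) (vnil Nat)
  ~> vcons Nat 0 (elimNat (fun (g : Nat) => Nat) 4 (fun (σ : Nat) => fun (b : Nat) => succ b) 1) (vnil Nat)
  ~> vcons Nat 0 ((fun (g : Nat) => fun (σ : Nat) => succ σ) 0 (elimNat (fun (b : Nat) => Nat) 4 (fun (q : Nat) => fun (κ : Nat) => succ κ) 0)) (vnil Nat)
  ~> vcons Nat 0 ((fun (g : Nat) => succ g) (elimNat (fun (σ : Nat) => Nat) 4 (fun (b : Nat) => fun (q : Nat) => succ q) 0)) (vnil Nat)
  ~> vcons Nat 0 (succ (elimNat (fun (g : Nat) => Nat) 4 (fun (σ : Nat) => fun (b : Nat) => succ b) 0)) (vnil Nat)
  ~> vcons Nat 0 5 (vnil Nat)
inferred type:
  Vec Nat 1


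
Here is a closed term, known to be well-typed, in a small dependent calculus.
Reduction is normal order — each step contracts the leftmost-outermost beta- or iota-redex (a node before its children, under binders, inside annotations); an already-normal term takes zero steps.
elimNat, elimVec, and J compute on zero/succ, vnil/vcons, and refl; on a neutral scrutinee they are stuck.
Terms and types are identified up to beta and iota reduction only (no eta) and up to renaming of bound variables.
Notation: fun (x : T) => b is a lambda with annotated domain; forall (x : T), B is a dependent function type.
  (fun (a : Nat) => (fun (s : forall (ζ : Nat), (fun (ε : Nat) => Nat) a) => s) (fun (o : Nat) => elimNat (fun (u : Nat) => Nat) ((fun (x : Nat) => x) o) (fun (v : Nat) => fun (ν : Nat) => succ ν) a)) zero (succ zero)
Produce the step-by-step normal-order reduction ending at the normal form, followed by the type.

reduction (normal order):
  (fun (a : Nat) => (fun (s : forall (ζ : Nat), (fun (ε : Nat) => Nat) a) => s) (fun (o : Nat) => elimNat (fun (u : Nat) => Nat) ((fun (x : Nat) => x) o) (fun (v : Nat) => fun (ν : Nat) => succ ν) a)) zero (succ zero)
  ~> (fun (a : forall (s : Nat), (fun (ζ : Nat) => Nat) zero) => a) (fun (ε : Nat) => elimNat (fun (o : Nat) => Nat) ((fun (u : Nat) => u) ε) (fun (x : Nat) => fun (v : Nat) => succ v) zero) (succ zero)
  ~> (fun (a : Nat) => elimNat (fun (s : Nat) => Nat) ((fun (ζ : Nat) => ζ) a) (fun (ε : Nat) => fun (o : Nat) => succ o) zero) (succ zero)
  ~> elimNat (fun (a : Nat) => Nat) ((fun (s : Nat) => s) (succ zero)) (fun (ζ : Nat) => fun (ε : Nat) => succ ε) zero
  ~> (fun (a : Nat) => a) (succ zero)
  ~> succ zero
inferred type:
  Nat


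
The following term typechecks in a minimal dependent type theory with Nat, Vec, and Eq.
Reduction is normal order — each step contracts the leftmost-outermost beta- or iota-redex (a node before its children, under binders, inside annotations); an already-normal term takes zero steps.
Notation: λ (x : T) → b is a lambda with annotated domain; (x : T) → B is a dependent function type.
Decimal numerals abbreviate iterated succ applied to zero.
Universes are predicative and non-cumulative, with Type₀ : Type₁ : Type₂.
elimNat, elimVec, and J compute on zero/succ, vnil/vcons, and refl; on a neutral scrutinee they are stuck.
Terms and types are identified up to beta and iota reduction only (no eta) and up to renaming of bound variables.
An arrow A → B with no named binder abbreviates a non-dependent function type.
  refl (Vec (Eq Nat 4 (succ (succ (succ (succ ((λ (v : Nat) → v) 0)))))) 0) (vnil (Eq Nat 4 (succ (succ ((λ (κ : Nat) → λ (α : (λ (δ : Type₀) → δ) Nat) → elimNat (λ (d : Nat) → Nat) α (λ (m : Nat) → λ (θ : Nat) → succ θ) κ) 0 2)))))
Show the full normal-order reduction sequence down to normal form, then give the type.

reduction (normal order):
  refl (Vec (Eq Nat 4 (succ (succ (succ (succ ((λ (v : Nat) → v) 0)))))) 0) (vnil (Eq Nat 4 (succ (succ ((λ (κ : Nat) → λ (α : (λ (δ : Type₀) → δ) Nat) → elimNat (λ (d : Nat) → Nat) α (λ (m : Nat) → λ (θ : Nat) → succ θ) κ) 0 2)))))
  ~> refl (Vec (Eq Nat 4 4) 0) (vnil (Eq Nat 4 (succ (succ ((λ (v : Nat) → λ (κ : (λ (α : Type₀) → α) Nat) → elimNat (λ (δ : Nat) → Nat) κ (λ (d : Nat) → λ (m : Nat) → succ m) v) 0 2)))))
  ~> refl (Vec (Eq Nat 4 4) 0) (vnil (Eq Nat 4 (succ (succ ((λ (v : (λ (κ : Type₀) → κ) Nat) → elimNat (λ (α : Nat) → Nat) v (λ (δ : Nat) → λ (d : Nat) → succ d) 0) 2)))))
  ~> refl (Vec (Eq Nat 4 4) 0) (vnil (Eq Nat 4 (succ (succ (elimNat (λ (v : Nat) → Nat) 2 (λ (κ : Nat) → λ (α : Nat) → succ α) 0)))))
  ~> refl (Vec (Eq Nat 4 4) 0) (vnil (Eq Nat 4 4))
inferred type:
  Eq (Vec (Eq Nat 4 4) 0) (vnil (Eq Nat 4 4)) (vnil (Eq Nat 4 4))


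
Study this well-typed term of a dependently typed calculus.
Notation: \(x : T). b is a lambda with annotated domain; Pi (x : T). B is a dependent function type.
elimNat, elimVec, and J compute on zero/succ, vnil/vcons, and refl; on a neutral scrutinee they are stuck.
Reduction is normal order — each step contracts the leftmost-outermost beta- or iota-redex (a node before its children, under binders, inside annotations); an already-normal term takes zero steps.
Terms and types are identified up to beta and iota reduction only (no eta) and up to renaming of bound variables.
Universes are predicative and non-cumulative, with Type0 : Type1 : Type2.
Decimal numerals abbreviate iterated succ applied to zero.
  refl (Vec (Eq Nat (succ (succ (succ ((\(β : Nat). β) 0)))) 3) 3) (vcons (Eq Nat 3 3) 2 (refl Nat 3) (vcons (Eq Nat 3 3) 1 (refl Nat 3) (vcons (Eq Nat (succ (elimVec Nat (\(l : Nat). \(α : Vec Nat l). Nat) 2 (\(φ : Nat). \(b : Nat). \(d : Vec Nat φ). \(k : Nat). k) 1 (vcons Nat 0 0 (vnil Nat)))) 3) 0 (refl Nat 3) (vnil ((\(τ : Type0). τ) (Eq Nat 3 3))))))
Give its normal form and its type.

resulting normal form:
  refl (Vec (Eq Nat 3 3) 3) (vcons (Eq Nat 3 3) 2 (refl Nat 3) (vcons (Eq Nat 3 3) 1 (refl Nat 3) (vcons (Eq Nat 3 3) 0 (refl Nat 3) (vnil (Eq Nat 3 3)))))
the term's type:
  Eq (Vec (Eq Nat 3 3) 3) (vcons (Eq Nat 3 3) 2 (refl Nat 3) (vcons (Eq Nat 3 3) 1 (refl Nat 3) (vcons (Eq Nat 3 3) 0 (refl Nat 3) (vnil (Eq Nat 3 3))))) (vcons (Eq Nat 3 3) 2 (refl Nat 3) (vcons (Eq Nat 3 3) 1 (refl Nat 3) (vcons (Eq Nat 3 3) 0 (refl Nat 3) (vnil (Eq Nat 3 3)))))
observation: 8 normal-order steps normalize the term, beginning with a beta-redex.


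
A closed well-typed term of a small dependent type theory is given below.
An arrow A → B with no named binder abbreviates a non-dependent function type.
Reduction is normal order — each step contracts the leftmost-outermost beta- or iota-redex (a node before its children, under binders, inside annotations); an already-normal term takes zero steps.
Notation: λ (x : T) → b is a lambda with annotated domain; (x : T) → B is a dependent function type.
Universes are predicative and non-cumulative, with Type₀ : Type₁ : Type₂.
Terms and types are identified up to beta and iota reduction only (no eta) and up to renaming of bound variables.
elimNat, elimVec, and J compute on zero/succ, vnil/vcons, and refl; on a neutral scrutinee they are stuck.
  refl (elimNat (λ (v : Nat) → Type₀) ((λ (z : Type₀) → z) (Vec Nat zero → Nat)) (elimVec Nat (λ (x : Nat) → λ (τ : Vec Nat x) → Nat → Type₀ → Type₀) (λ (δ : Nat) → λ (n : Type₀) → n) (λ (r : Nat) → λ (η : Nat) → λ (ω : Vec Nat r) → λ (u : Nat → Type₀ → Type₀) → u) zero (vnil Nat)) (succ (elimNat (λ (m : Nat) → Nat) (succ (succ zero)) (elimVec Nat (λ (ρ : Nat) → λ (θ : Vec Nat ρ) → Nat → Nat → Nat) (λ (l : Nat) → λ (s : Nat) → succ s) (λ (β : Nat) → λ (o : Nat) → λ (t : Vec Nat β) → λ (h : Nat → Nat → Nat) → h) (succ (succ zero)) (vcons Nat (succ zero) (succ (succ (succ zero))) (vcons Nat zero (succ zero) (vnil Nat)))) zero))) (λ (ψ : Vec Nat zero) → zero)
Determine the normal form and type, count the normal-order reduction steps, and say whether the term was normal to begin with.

normal form:
  refl (Vec Nat zero → Nat) (λ (v : Vec Nat zero) → zero)
inferred type:
  Eq (Vec Nat zero → Nat) (λ (v : Vec Nat zero) → zero) (λ (z : Vec Nat zero) → zero)
normal-order step count: 14
already normal: no
first redex: an elimNat iota-redex


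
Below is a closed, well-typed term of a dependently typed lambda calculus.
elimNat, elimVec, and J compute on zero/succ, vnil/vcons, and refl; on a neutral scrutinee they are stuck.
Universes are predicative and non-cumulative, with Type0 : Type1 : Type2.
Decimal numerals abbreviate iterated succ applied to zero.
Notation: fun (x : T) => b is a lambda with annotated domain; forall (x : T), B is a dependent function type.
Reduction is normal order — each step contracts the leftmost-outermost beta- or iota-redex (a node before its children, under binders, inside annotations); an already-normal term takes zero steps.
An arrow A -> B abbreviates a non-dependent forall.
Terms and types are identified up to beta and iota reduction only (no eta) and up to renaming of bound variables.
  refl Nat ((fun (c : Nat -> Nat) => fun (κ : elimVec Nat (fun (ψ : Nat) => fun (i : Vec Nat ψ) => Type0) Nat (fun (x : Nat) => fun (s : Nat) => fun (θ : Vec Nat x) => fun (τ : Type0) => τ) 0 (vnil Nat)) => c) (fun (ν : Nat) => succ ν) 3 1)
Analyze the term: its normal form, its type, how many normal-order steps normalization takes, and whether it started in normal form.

normal form:
  refl Nat 2
inferred type:
  Eq Nat 2 2
steps to reach normal form (normal order): 3
term was already normal: no
first contracted redex: a beta-redex


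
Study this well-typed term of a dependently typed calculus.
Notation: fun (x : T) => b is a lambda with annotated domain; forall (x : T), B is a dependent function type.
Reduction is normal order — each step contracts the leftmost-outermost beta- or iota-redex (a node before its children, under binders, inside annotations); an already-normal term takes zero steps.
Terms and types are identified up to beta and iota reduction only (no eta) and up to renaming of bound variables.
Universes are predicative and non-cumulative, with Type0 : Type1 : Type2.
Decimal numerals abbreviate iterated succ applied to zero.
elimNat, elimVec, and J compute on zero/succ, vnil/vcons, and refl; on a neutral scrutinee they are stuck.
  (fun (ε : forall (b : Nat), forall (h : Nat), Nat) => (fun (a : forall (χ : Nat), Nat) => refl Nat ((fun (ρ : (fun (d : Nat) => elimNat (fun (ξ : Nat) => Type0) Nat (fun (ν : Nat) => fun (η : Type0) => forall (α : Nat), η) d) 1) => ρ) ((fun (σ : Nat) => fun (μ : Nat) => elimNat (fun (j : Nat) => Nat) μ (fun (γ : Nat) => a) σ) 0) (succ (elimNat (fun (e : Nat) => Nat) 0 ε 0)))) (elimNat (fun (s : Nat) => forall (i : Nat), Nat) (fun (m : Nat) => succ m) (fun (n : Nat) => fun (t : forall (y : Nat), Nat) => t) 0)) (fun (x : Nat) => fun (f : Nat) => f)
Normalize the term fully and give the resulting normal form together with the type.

resulting normal form:
  refl Nat 1
type:
  Eq Nat 1 1
observation: 7 normal-order steps normalize the term, beginning with a beta-redex.


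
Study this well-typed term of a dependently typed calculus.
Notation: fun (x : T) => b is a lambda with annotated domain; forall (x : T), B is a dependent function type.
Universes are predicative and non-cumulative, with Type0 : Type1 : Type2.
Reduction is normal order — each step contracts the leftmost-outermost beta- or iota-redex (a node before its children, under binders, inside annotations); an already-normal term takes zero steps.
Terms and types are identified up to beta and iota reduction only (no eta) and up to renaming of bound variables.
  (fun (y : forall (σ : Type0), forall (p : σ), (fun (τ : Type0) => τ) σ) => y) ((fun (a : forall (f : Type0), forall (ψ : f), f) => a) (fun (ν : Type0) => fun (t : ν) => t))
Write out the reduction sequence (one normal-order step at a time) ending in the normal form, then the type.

normal-order reduction sequence:
  (fun (y : forall (σ : Type0), forall (p : σ), (fun (τ : Type0) => τ) σ) => y) ((fun (a : forall (f : Type0), forall (ψ : f), f) => a) (fun (ν : Type0) => fun (t : ν) => t))
  ~> (fun (y : forall (σ : Type0), forall (p : σ), σ) => y) (fun (τ : Type0) => fun (a : τ) => a)
  ~> fun (y : Type0) => fun (σ : y) => σ
type:
  forall (y : Type0), forall (σ : y), y


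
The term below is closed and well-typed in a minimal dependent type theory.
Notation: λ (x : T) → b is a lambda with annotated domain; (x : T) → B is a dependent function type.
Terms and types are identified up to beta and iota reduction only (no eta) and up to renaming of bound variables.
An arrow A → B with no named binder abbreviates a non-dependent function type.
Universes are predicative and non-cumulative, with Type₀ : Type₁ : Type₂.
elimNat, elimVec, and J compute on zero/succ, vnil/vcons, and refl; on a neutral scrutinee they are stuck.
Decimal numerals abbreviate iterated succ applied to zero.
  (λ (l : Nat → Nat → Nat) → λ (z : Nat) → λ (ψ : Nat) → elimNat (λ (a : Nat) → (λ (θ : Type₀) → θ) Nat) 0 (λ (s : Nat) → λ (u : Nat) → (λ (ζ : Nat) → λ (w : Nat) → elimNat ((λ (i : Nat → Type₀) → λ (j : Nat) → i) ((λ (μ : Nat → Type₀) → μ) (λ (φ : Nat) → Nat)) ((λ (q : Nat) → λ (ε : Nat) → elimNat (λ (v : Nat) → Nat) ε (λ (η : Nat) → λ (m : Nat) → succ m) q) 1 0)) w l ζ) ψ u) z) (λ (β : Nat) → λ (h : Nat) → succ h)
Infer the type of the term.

the term's type:
  Nat → Nat → Nat


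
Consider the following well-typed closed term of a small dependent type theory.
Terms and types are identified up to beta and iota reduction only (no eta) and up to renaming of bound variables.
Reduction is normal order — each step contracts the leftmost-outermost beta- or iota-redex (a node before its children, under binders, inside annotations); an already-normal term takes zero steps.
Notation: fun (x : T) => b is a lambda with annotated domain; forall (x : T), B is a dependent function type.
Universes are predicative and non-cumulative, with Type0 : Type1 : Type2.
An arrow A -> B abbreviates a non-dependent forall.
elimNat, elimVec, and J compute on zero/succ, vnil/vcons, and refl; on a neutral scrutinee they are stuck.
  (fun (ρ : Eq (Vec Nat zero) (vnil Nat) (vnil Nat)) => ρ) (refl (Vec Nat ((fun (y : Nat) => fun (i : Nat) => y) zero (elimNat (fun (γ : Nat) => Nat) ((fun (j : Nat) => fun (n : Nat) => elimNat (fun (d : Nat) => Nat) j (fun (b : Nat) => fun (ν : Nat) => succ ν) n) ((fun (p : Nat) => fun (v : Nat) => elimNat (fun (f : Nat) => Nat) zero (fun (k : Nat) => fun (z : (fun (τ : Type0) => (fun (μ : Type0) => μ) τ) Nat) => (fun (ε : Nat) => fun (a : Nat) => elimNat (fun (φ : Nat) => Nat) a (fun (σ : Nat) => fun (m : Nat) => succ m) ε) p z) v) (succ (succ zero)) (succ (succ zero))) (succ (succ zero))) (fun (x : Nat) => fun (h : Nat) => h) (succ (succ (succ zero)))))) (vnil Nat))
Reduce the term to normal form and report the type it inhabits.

reduced normal form:
  refl (Vec Nat zero) (vnil Nat)
type:
  Eq (Vec Nat zero) (vnil Nat) (vnil Nat)


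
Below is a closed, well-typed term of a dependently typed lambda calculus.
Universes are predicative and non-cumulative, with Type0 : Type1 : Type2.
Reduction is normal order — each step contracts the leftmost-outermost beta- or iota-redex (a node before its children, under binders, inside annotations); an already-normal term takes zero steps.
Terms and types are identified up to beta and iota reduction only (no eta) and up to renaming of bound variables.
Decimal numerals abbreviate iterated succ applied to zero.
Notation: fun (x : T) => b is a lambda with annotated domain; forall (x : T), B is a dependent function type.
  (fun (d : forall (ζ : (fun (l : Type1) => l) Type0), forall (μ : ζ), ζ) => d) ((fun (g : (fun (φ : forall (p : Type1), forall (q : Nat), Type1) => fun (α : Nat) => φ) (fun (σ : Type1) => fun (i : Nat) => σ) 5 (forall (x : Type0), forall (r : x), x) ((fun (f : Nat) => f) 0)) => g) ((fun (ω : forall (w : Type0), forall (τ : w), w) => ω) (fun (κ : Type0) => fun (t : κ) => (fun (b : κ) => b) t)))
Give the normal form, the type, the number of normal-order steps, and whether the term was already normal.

normal form:
  fun (d : Type0) => fun (ζ : d) => ζ
type:
  forall (d : Type0), forall (ζ : d), d
reduction steps (normal order): 4
started in normal form: no
first redex: a beta-redex


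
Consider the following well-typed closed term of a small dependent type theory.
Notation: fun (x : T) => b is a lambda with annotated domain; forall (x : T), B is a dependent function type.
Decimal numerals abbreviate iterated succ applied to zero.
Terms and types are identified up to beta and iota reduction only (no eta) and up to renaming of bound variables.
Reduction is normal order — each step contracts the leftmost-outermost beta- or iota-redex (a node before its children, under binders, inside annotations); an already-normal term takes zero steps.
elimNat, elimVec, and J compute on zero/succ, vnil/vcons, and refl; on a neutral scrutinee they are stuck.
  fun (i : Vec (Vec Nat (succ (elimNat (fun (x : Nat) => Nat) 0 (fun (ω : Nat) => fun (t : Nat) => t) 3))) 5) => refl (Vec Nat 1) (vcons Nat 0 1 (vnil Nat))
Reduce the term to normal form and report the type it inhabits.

normal form:
  fun (i : Vec (Vec Nat 1) 5) => refl (Vec Nat 1) (vcons Nat 0 1 (vnil Nat))
type:
  forall (i : Vec (Vec Nat 1) 5), Eq (Vec Nat 1) (vcons Nat 0 1 (vnil Nat)) (vcons Nat 0 1 (vnil Nat))
observation: reduction starts at an elimNat iota-redex, and 10 normal-order steps reach the normal form.


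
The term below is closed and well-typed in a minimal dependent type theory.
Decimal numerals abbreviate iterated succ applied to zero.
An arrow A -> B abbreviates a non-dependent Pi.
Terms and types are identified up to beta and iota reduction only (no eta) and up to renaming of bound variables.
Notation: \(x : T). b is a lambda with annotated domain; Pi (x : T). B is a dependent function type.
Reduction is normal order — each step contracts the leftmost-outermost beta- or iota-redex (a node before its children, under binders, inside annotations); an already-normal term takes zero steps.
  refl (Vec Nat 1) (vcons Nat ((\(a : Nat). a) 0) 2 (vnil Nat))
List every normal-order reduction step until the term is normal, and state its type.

reduction (normal order):
  refl (Vec Nat 1) (vcons Nat ((\(a : Nat). a) 0) 2 (vnil Nat))
  ~> refl (Vec Nat 1) (vcons Nat 0 2 (vnil Nat))
type:
  Eq (Vec Nat 1) (vcons Nat 0 2 (vnil Nat)) (vcons Nat 0 2 (vnil Nat))


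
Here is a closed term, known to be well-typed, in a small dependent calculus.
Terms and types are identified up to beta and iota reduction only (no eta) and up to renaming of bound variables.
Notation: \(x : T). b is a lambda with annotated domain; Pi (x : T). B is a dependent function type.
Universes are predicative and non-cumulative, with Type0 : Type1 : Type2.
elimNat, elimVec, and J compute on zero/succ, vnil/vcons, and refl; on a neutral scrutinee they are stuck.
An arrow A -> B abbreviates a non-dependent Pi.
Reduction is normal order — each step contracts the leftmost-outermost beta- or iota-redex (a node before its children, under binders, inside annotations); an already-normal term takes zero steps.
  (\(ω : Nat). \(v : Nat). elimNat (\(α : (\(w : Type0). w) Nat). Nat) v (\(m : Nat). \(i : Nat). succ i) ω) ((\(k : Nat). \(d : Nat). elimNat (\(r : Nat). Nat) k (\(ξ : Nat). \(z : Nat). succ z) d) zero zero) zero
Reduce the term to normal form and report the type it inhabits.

normal form:
  zero
type:
  Nat


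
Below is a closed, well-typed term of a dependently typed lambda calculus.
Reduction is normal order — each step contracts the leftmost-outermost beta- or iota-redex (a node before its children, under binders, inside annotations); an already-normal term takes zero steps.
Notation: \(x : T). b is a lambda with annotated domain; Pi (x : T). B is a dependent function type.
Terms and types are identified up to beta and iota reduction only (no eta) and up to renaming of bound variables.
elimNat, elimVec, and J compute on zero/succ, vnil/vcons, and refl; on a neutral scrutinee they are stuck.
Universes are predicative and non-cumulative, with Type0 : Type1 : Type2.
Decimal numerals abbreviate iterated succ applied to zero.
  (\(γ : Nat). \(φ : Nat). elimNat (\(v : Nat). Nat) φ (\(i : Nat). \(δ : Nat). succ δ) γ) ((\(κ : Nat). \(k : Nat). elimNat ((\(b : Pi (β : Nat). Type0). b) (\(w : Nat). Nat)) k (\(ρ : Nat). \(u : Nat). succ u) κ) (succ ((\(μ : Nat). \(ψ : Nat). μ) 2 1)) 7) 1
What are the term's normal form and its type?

normal form:
  11
type:
  Nat


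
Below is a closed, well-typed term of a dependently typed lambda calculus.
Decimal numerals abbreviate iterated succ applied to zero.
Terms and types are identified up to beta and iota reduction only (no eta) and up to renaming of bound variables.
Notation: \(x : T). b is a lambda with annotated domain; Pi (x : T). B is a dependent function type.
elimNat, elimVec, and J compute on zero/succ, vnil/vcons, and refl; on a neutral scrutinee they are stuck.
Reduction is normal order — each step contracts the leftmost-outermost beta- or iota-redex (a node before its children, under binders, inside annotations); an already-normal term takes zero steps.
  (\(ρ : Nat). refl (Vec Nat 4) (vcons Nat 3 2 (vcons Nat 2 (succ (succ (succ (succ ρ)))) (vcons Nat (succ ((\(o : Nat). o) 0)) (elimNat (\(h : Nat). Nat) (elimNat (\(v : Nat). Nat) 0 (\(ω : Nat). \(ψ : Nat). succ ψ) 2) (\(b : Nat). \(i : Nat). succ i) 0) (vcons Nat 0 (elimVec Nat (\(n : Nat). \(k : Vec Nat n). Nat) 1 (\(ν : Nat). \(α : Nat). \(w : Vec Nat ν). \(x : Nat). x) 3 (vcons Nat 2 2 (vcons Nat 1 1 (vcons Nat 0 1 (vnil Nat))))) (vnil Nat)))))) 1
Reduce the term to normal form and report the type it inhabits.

normal form:
  refl (Vec Nat 4) (vcons Nat 3 2 (vcons Nat 2 5 (vcons Nat 1 2 (vcons Nat 0 1 (vnil Nat)))))
inferred type:
  Eq (Vec Nat 4) (vcons Nat 3 2 (vcons Nat 2 5 (vcons Nat 1 2 (vcons Nat 0 1 (vnil Nat))))) (vcons Nat 3 2 (vcons Nat 2 5 (vcons Nat 1 2 (vcons Nat 0 1 (vnil Nat)))))


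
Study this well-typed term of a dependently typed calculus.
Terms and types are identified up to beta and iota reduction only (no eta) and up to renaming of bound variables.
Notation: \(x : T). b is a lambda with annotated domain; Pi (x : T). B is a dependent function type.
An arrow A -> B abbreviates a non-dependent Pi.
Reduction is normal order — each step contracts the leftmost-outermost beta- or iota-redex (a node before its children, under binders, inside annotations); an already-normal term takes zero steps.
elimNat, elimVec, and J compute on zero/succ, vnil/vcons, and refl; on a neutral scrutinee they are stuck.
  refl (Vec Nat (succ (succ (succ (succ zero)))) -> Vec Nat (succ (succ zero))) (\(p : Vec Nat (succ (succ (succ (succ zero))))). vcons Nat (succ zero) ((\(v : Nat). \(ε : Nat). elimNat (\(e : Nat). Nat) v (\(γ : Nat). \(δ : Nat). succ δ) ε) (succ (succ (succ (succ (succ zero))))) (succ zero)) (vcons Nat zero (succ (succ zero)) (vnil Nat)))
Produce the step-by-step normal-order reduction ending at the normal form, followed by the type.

normal-order reduction:
  refl (Vec Nat (succ (succ (succ (succ zero)))) -> Vec Nat (succ (succ zero))) (\(p : Vec Nat (succ (succ (succ (succ zero))))). vcons Nat (succ zero) ((\(v : Nat). \(ε : Nat). elimNat (\(e : Nat). Nat) v (\(γ : Nat). \(δ : Nat). succ δ) ε) (succ (succ (succ (succ (succ zero))))) (succ zero)) (vcons Nat zero (succ (succ zero)) (vnil Nat)))
  ~> refl (Vec Nat (succ (succ (succ (succ zero)))) -> Vec Nat (succ (succ zero))) (\(p : Vec Nat (succ (succ (succ (succ zero))))). vcons Nat (succ zero) ((\(v : Nat). elimNat (\(ε : Nat). Nat) (succ (succ (succ (succ (succ zero))))) (\(e : Nat). \(γ : Nat). succ γ) v) (succ zero)) (vcons Nat zero (succ (succ zero)) (vnil Nat)))
  ~> refl (Vec Nat (succ (succ (succ (succ zero)))) -> Vec Nat (succ (succ zero))) (\(p : Vec Nat (succ (succ (succ (succ zero))))). vcons Nat (succ zero) (elimNat (\(v : Nat). Nat) (succ (succ (succ (succ (succ zero))))) (\(ε : Nat). \(e : Nat). succ e) (succ zero)) (vcons Nat zero (succ (succ zero)) (vnil Nat)))
  ~> refl (Vec Nat (succ (succ (succ (succ zero)))) -> Vec Nat (succ (succ zero))) (\(p : Vec Nat (succ (succ (succ (succ zero))))). vcons Nat (succ zero) ((\(v : Nat). \(ε : Nat). succ ε) zero (elimNat (\(e : Nat). Nat) (succ (succ (succ (succ (succ zero))))) (\(γ : Nat). \(δ : Nat). succ δ) zero)) (vcons Nat zero (succ (succ zero)) (vnil Nat)))
  ~> refl (Vec Nat (succ (succ (succ (succ zero)))) -> Vec Nat (succ (succ zero))) (\(p : Vec Nat (succ (succ (succ (succ zero))))). vcons Nat (succ zero) ((\(v : Nat). succ v) (elimNat (\(ε : Nat). Nat) (succ (succ (succ (succ (succ zero))))) (\(e : Nat). \(γ : Nat). succ γ) zero)) (vcons Nat zero (succ (succ zero)) (vnil Nat)))
  ~> refl (Vec Nat (succ (succ (succ (succ zero)))) -> Vec Nat (succ (succ zero))) (\(p : Vec Nat (succ (succ (succ (succ zero))))). vcons Nat (succ zero) (succ (elimNat (\(v : Nat). Nat) (succ (succ (succ (succ (succ zero))))) (\(ε : Nat). \(e : Nat). succ e) zero)) (vcons Nat zero (succ (succ zero)) (vnil Nat)))
  ~> refl (Vec Nat (succ (succ (succ (succ zero)))) -> Vec Nat (succ (succ zero))) (\(p : Vec Nat (succ (succ (succ (succ zero))))). vcons Nat (succ zero) (succ (succ (succ (succ (succ (succ zero)))))) (vcons Nat zero (succ (succ zero)) (vnil Nat)))
inferred type:
  Eq (Vec Nat (succ (succ (succ (succ zero)))) -> Vec Nat (succ (succ zero))) (\(p : Vec Nat (succ (succ (succ (succ zero))))). vcons Nat (succ zero) (succ (succ (succ (succ (succ (succ zero)))))) (vcons Nat zero (succ (succ zero)) (vnil Nat))) (\(v : Vec Nat (succ (succ (succ (succ zero))))). vcons Nat (succ zero) (succ (succ (succ (succ (succ (succ zero)))))) (vcons Nat zero (succ (succ zero)) (vnil Nat)))


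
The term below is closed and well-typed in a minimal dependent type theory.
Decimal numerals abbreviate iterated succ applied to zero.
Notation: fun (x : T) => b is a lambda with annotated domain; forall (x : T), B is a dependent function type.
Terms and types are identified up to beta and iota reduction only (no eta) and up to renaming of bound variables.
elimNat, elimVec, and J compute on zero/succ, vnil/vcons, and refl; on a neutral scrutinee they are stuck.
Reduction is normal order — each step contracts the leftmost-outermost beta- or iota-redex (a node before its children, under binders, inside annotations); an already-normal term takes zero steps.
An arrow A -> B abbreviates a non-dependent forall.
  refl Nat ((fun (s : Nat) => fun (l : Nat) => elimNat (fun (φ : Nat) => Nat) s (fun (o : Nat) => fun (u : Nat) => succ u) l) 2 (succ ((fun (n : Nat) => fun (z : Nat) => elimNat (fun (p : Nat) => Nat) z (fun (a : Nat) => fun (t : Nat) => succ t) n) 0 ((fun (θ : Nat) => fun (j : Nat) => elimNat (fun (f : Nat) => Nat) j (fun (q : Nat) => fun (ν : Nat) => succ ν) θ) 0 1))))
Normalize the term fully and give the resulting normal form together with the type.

normal form:
  refl Nat 4
inferred type:
  Eq Nat 4 4
observation: reduction starts at a beta-redex, and 15 normal-order steps reach the normal form.


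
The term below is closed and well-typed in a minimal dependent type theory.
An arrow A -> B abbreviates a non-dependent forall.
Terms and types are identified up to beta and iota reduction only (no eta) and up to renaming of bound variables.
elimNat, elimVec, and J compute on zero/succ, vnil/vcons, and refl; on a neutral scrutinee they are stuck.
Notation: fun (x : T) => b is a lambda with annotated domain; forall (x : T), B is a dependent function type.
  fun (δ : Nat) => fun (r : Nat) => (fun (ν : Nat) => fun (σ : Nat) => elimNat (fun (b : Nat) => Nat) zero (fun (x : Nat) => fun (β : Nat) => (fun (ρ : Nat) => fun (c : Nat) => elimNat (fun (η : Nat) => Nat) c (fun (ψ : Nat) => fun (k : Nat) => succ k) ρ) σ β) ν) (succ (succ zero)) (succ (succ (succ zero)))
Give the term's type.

type:
  Nat -> Nat -> Nat


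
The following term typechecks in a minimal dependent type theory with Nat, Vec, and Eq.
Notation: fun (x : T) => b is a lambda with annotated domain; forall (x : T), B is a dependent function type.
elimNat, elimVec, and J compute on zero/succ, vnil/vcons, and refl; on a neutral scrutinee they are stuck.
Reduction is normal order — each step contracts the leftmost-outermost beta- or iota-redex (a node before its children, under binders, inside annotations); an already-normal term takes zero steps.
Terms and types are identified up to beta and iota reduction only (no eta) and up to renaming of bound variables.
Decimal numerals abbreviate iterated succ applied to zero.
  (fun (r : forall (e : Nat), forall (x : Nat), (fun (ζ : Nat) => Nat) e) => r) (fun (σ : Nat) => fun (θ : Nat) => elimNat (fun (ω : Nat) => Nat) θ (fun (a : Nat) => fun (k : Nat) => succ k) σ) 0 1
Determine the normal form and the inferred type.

normal form:
  1
type:
  Nat
observation: the term reaches its normal form after 4 normal-order steps.


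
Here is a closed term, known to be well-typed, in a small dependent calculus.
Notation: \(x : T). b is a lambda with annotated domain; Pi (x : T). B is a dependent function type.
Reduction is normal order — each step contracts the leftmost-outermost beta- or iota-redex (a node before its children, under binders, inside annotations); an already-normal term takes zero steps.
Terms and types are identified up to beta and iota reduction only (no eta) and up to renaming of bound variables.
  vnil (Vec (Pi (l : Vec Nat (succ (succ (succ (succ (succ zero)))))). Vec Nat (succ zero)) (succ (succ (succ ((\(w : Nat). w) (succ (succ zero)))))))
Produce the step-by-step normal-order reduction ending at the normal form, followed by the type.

normal-order reduction sequence:
  vnil (Vec (Pi (l : Vec Nat (succ (succ (succ (succ (succ zero)))))). Vec Nat (succ zero)) (succ (succ (succ ((\(w : Nat). w) (succ (succ zero)))))))
  ~> vnil (Vec (Pi (l : Vec Nat (succ (succ (succ (succ (succ zero)))))). Vec Nat (succ zero)) (succ (succ (succ (succ (succ zero))))))
the term's type:
  Vec (Vec (Pi (l : Vec Nat (succ (succ (succ (succ (succ zero)))))). Vec Nat (succ zero)) (succ (succ (succ (succ (succ zero)))))) zero


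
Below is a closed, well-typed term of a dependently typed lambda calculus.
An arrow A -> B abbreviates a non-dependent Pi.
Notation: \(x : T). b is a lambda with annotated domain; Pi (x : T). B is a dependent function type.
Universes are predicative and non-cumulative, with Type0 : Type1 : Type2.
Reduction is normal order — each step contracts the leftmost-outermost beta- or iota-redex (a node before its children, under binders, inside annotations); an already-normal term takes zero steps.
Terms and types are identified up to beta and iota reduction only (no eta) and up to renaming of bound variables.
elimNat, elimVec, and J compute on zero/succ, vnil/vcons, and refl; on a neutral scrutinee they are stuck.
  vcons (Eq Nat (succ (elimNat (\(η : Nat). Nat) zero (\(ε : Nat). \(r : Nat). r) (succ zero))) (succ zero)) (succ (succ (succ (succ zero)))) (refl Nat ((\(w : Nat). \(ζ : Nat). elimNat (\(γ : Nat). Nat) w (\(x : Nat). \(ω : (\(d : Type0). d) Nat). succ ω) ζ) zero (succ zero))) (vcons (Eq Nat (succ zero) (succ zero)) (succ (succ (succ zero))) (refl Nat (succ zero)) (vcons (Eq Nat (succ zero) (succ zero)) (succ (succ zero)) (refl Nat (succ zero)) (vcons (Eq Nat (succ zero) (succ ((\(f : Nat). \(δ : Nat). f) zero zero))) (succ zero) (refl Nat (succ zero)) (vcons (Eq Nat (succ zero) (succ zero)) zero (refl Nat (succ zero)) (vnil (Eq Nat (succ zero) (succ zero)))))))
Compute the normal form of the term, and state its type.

resulting normal form:
  vcons (Eq Nat (succ zero) (succ zero)) (succ (succ (succ (succ zero)))) (refl Nat (succ zero)) (vcons (Eq Nat (succ zero) (succ zero)) (succ (succ (succ zero))) (refl Nat (succ zero)) (vcons (Eq Nat (succ zero) (succ zero)) (succ (succ zero)) (refl Nat (succ zero)) (vcons (Eq Nat (succ zero) (succ zero)) (succ zero) (refl Nat (succ zero)) (vcons (Eq Nat (succ zero) (succ zero)) zero (refl Nat (succ zero)) (vnil (Eq Nat (succ zero) (succ zero)))))))
type:
  Vec (Eq Nat (succ zero) (succ zero)) (succ (succ (succ (succ (succ zero)))))
observation: 12 normal-order steps separate the term from its normal form.


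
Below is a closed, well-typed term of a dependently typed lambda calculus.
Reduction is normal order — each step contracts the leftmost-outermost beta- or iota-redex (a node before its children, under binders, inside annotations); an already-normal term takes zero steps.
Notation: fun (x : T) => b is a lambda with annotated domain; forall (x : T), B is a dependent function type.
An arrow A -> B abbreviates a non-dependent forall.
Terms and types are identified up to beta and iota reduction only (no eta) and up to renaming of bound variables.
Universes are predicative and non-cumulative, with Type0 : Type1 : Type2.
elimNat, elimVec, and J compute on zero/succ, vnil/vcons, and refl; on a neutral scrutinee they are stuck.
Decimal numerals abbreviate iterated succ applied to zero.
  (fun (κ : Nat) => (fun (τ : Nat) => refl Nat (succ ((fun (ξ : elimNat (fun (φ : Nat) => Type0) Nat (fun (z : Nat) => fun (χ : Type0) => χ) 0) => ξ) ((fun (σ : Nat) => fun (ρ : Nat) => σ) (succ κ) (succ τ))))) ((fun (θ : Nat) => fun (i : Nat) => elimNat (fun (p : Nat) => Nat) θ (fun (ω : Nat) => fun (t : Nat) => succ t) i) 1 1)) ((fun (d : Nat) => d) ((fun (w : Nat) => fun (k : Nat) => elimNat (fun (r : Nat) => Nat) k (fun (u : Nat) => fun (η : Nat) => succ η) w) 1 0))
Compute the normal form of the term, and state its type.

normal form:
  refl Nat 3
the term's type:
  Eq Nat 3 3


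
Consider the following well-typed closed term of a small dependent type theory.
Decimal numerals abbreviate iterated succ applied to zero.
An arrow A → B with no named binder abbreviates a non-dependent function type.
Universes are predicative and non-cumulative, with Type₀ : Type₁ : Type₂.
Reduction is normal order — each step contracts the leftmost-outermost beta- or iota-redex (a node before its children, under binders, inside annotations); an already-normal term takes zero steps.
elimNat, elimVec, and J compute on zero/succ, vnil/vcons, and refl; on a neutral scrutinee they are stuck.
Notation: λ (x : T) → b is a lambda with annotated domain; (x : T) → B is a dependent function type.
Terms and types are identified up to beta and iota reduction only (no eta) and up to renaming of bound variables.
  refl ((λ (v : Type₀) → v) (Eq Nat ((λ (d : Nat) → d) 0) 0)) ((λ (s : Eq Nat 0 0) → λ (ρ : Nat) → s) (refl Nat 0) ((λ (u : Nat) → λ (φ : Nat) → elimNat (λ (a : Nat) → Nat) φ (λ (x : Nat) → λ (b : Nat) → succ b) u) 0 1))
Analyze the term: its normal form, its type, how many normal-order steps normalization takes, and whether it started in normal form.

resulting normal form:
  refl (Eq Nat 0 0) (refl Nat 0)
the term's type:
  Eq (Eq Nat 0 0) (refl Nat 0) (refl Nat 0)
steps to reach normal form (normal order): 4
term was already normal: no
first redex: a beta-redex


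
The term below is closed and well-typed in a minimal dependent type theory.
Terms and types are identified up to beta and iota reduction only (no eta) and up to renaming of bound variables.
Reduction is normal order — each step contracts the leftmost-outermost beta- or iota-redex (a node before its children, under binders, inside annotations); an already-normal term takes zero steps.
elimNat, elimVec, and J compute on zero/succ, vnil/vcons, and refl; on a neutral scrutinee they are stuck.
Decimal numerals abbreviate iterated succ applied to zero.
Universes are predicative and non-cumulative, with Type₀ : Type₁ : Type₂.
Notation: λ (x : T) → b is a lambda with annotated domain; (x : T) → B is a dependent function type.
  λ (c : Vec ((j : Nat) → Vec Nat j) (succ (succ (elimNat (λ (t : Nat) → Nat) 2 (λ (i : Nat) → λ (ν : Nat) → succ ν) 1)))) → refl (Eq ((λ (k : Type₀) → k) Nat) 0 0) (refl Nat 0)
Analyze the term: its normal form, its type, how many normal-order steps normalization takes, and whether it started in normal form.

reduced normal form:
  λ (c : Vec ((j : Nat) → Vec Nat j) 5) → refl (Eq Nat 0 0) (refl Nat 0)
inferred type:
  (c : Vec ((j : Nat) → Vec Nat j) 5) → Eq (Eq Nat 0 0) (refl Nat 0) (refl Nat 0)
normal-order step count: 5
started in normal form: no
first contracted redex: an elimNat iota-redex


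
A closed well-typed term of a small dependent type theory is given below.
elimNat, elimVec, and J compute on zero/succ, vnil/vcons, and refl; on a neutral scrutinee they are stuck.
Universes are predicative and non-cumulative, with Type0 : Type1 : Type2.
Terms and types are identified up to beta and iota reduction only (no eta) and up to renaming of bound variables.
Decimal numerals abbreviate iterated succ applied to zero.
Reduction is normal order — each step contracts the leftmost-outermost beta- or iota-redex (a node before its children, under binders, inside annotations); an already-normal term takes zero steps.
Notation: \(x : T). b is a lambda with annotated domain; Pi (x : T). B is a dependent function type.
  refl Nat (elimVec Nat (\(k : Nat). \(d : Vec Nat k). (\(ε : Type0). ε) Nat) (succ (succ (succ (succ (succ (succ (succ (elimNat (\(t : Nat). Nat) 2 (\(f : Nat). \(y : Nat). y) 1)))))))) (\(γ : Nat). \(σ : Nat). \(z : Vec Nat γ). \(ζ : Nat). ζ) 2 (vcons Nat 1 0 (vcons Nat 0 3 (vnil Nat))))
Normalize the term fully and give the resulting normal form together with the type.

reduced normal form:
  refl Nat 9
type:
  Eq Nat 9 9
observation: the term reaches its normal form after 15 normal-order steps.


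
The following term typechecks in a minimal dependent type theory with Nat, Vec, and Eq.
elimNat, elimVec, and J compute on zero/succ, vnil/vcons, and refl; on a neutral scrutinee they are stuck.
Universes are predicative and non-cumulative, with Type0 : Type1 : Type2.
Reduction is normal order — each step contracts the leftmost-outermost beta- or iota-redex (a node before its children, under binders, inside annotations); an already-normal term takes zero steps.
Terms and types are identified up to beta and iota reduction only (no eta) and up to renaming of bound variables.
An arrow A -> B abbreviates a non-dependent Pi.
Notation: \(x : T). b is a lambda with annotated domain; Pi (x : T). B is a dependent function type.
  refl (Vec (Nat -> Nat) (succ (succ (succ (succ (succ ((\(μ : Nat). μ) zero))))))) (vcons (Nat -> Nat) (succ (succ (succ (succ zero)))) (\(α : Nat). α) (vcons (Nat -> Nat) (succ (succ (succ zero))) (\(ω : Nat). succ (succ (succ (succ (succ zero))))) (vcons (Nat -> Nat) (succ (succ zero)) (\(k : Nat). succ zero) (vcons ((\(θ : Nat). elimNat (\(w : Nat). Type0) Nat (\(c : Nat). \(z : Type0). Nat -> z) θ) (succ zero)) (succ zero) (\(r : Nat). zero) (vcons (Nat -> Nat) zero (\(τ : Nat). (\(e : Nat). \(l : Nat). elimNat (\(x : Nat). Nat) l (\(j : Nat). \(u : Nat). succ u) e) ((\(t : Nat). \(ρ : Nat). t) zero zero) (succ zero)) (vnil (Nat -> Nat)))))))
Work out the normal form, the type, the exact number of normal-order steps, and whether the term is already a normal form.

normal form:
  refl (Vec (Nat -> Nat) (succ (succ (succ (succ (succ zero)))))) (vcons (Nat -> Nat) (succ (succ (succ (succ zero)))) (\(μ : Nat). μ) (vcons (Nat -> Nat) (succ (succ (succ zero))) (\(α : Nat). succ (succ (succ (succ (succ zero))))) (vcons (Nat -> Nat) (succ (succ zero)) (\(ω : Nat). succ zero) (vcons (Nat -> Nat) (succ zero) (\(k : Nat). zero) (vcons (Nat -> Nat) zero (\(θ : Nat). succ zero) (vnil (Nat -> Nat)))))))
inferred type:
  Eq (Vec (Nat -> Nat) (succ (succ (succ (succ (succ zero)))))) (vcons (Nat -> Nat) (succ (succ (succ (succ zero)))) (\(μ : Nat). μ) (vcons (Nat -> Nat) (succ (succ (succ zero))) (\(α : Nat). succ (succ (succ (succ (succ zero))))) (vcons (Nat -> Nat) (succ (succ zero)) (\(ω : Nat). succ zero) (vcons (Nat -> Nat) (succ zero) (\(k : Nat). zero) (vcons (Nat -> Nat) zero (\(θ : Nat). succ zero) (vnil (Nat -> Nat))))))) (vcons (Nat -> Nat) (succ (succ (succ (succ zero)))) (\(w : Nat). w) (vcons (Nat -> Nat) (succ (succ (succ zero))) (\(c : Nat). succ (succ (succ (succ (succ zero))))) (vcons (Nat -> Nat) (succ (succ zero)) (\(z : Nat). succ zero) (vcons (Nat -> Nat) (succ zero) (\(r : Nat). zero) (vcons (Nat -> Nat) zero (\(τ : Nat). succ zero) (vnil (Nat -> Nat)))))))
normal-order step count: 11
term was already normal: no
first redex: a beta-redex
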